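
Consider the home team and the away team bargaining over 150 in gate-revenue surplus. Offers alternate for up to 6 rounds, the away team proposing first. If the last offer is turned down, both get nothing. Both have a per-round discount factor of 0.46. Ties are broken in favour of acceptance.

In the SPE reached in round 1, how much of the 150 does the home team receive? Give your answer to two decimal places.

48.23

Round 6 (the home team proposes): the away team will accept anything ≥ 0, so the home team offers 0 and keeps 150.
Round 5 (the away team proposes): the home team can get 150 next round, worth 0.46 × 150 = 69 now, so the away team offers 69, keeping 81.
Round 4 (the home team proposes): the away team can get 81 next round, worth 0.46 × 81 = 37.26 now, so the home team offers 37.26, keeping 112.74.
Round 3 (the away team proposes): the home team can get 112.74 next round, worth 0.46 × 112.74 = 51.8604 now. The away team offers 51.8604 and keeps 150 − 51.8604 = 98.1396.
Round 2 (the home team proposes): the away team can get 98.1396 next round, worth 0.46 × 98.1396 = 45.144216 now. The home team offers 45.144216 and keeps 150 − 45.144216 = 104.855784.
Round 1 (the away team proposes): the home team can get 104.855784 next round, worth 0.46 × 104.855784 = 48.23366064 now, so the away team offers 48.23366064, keeping 101.76633936.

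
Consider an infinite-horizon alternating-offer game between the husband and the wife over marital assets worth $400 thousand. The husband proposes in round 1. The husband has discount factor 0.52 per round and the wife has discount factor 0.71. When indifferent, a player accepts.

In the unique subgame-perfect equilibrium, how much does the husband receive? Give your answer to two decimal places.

Let x be the husband's share when the husband proposes and y be the wife's share when the wife proposes.
The wife accepts iff offered ≥ 0.71·y, so x = 400 − 0.71y. Symmetrically y = 400 − 0.52x.
Substituting: x = 400 − 0.71(400 − 0.52x), giving x(1 − 0.52·0.71) = 400(1 − 0.71).
So x = 400 × 0.29 / 0.6308 ≈ 183.8935, and the wife receives 400 − x ≈ 216.1065.

183.89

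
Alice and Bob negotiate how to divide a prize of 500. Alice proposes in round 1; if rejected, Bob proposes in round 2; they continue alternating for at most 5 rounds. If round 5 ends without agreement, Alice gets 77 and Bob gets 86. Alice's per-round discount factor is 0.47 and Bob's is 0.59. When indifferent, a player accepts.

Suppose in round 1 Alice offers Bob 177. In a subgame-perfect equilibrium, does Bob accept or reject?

Reject

Round 5 (Alice proposes): Bob gets 86 if talks fail, so Alice offers 86 and keeps 414.
Round 4 (Bob proposes): Alice can get 414 next round, worth 0.47 × 414 = 194.58 now, so Bob offers 194.58, keeping 305.42.
Round 3 (Alice proposes): Bob can get 305.42 next round, worth 0.59 × 305.42 = 180.1978 now. Alice offers 180.1978 and keeps 500 − 180.1978 = 319.8022.
Round 2 (Bob proposes): Alice can get 319.8022 next round, worth 0.47 × 319.8022 = 150.307034 now; Bob offers that and keeps 349.692966.
So by rejecting in round 1, Bob gets 349.692966 next round, worth 0.59 × 349.692966 = 206.31884994 now.
Offer 177 < 206.31884994, so Bob rejects.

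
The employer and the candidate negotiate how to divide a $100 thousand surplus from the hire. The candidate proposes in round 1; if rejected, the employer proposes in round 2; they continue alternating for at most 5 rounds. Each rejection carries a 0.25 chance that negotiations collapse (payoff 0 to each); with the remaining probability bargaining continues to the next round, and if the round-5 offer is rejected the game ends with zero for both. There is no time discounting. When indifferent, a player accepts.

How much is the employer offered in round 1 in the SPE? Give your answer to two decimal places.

By backward induction:
Round 5 (the candidate proposes): rejection yields 0 for the employer; the candidate offers 0 and keeps 100.
Round 4 (the employer proposes): rejecting gives the candidate an expected 0.75 × 100 = 75, so the employer offers 75, keeping 25.
Round 3 (the candidate proposes): rejecting gives the employer an expected 0.75 × 25 = 18.75; the candidate offers that and keeps 81.25.
Round 2 (the employer proposes): rejecting gives the candidate an expected 0.75 × 81.25 = 60.9375; the employer offers that and keeps 39.0625.
Round 1 (the candidate proposes): rejecting gives the employer an expected 0.75 × 39.0625 = 29.296875; the candidate offers that and keeps 70.703125.

29.30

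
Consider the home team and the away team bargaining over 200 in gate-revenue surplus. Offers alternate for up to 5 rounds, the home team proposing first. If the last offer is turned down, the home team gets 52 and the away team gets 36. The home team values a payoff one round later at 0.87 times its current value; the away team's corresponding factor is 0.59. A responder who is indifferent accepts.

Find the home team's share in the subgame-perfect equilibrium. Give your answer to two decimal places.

Round 5 (the home team proposes): the away team gets 36 if talks fail, so the home team offers 36 and keeps 164.
Round 4 (the away team proposes): the home team can get 164 next round, worth 0.87 × 164 = 142.68 now; the away team offers that and keeps 57.32.
Round 3 (the home team proposes): the away team can get 57.32 next round, worth 0.59 × 57.32 = 33.8188 now. The home team offers 33.8188 and keeps 200 − 33.8188 = 166.1812.
Round 2 (the away team proposes): the home team can get 166.1812 next round, worth 0.87 × 166.1812 = 144.577644 now, so the away team offers 144.577644, keeping 55.422356.
Round 1 (the home team proposes): the away team can get 55.422356 next round, worth 0.59 × 55.422356 = 32.69919004 now, so the home team offers 32.69919004, keeping 167.30080996.

167.30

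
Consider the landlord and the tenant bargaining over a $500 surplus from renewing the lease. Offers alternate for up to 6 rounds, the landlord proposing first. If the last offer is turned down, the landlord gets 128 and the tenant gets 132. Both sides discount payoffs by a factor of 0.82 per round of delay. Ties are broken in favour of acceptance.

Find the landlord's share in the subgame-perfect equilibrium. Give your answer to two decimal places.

238.66

Round 6 (the tenant proposes): the landlord gets 128 if talks fail, so the tenant offers 128 and keeps 372.
Round 5 (the landlord proposes): the tenant can get 372 next round, worth 0.82 × 372 = 305.04 now. The landlord offers 305.04 and keeps 500 − 305.04 = 194.96.
Round 4 (the tenant proposes): the landlord can get 194.96 next round, worth 0.82 × 194.96 = 159.8672 now; the tenant offers that and keeps 340.1328.
Round 3 (the landlord proposes): the tenant can get 340.1328 next round, worth 0.82 × 340.1328 = 278.908896 now. The landlord offers 278.908896 and keeps 500 − 278.908896 = 221.091104.
Round 2 (the tenant proposes): the landlord can get 221.091104 next round, worth 0.82 × 221.091104 = 181.29470528 now; the tenant offers that and keeps 318.70529472.
Round 1 (the landlord proposes): the tenant can get 318.70529472 next round, worth 0.82 × 318.70529472 = 261.3383416704 now, so the landlord offers 261.3383416704, keeping 238.6616583296.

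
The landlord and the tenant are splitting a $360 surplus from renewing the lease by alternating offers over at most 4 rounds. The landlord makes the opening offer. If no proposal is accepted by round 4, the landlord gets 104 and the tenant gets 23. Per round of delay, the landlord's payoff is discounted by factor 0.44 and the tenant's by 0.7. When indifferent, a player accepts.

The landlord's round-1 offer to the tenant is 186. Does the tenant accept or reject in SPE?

Round 4 (the tenant proposes): the landlord gets 104 if talks fail, so the tenant offers 104 and keeps 256.
Round 3 (the landlord proposes): the tenant can get 256 next round, worth 0.7 × 256 = 179.2 now. The landlord offers 179.2 and keeps 360 − 179.2 = 180.8.
Round 2 (the tenant proposes): the landlord can get 180.8 next round, worth 0.44 × 180.8 = 79.552 now; the tenant offers that and keeps 280.448.
So by rejecting in round 1, the tenant gets 280.448 next round, worth 0.7 × 280.448 = 196.3136 now.
Offer 186 < 196.3136, so the tenant rejects.

Reject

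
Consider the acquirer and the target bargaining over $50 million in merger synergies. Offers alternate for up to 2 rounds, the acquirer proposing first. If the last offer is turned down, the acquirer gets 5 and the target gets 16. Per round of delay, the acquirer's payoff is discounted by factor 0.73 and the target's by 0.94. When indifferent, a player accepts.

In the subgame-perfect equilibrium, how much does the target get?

Round 2 (the target proposes): the acquirer gets 5 if talks fail, so the target offers 5 and keeps 45.
Round 1 (the acquirer proposes): the target can get 45 next round, worth 0.94 × 45 = 42.3 now. The acquirer offers 42.3 and keeps 50 − 42.3 = 7.7.

42.3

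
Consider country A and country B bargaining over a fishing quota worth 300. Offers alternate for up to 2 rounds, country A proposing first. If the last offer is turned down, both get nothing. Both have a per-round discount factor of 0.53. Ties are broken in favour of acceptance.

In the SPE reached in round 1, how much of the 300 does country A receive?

Round 2 (country B proposes): rejection yields 0 for country A; country B offers 0 and keeps 300.
Round 1 (country A proposes): country B can get 300 next round, worth 0.53 × 300 = 159 now, so country A offers 159, keeping 141.

141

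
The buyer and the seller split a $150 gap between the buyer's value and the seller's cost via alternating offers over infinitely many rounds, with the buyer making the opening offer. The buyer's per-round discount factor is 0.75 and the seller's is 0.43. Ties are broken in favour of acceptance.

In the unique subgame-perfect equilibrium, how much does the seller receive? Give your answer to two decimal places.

23.80

In a stationary SPE each proposer offers the other exactly their discounted continuation value.
If the buyer keeps x when proposing and the seller keeps y when proposing, then x = 150 − 0.43y and y = 150 − 0.75x.
Solving: x = 150(1 − 0.43) / (1 − 0.75·0.43) = 85.5 / 0.6775 ≈ 126.1993.
The seller gets 150 − 126.1993 ≈ 23.8007.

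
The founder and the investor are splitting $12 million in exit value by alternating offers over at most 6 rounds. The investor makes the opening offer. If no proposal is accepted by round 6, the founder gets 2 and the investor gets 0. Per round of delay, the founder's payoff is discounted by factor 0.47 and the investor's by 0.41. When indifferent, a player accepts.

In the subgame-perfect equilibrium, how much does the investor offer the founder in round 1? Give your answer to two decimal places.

Round 6 (the founder proposes): the investor will accept anything ≥ 0, so the founder offers 0 and keeps 12.
Round 5 (the investor proposes): the founder can get 12 next round, worth 0.47 × 12 = 5.64 now. The investor offers 5.64 and keeps 12 − 5.64 = 6.36.
Round 4 (the founder proposes): the investor can get 6.36 next round, worth 0.41 × 6.36 = 2.6076 now. The founder offers 2.6076 and keeps 12 − 2.6076 = 9.3924.
Round 3 (the investor proposes): the founder can get 9.3924 next round, worth 0.47 × 9.3924 = 4.414428 now; the investor offers that and keeps 7.585572.
Round 2 (the founder proposes): the investor can get 7.585572 next round, worth 0.41 × 7.585572 = 3.11008452 now; the founder offers that and keeps 8.88991548.
Round 1 (the investor proposes): the founder can get 8.88991548 next round, worth 0.47 × 8.88991548 = 4.1782602756 now. The investor offers 4.1782602756 and keeps 12 − 4.1782602756 = 7.8217397244.

4.18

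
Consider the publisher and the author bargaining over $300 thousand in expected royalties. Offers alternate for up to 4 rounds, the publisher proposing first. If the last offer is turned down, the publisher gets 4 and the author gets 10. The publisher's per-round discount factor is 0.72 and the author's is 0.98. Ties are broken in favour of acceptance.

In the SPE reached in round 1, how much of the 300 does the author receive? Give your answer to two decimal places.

Round 4 (the author proposes): the publisher gets 4 if talks fail, so the author offers 4 and keeps 296.
Round 3 (the publisher proposes): the author can get 296 next round, worth 0.98 × 296 = 290.08 now. The publisher offers 290.08 and keeps 300 − 290.08 = 9.92.
Round 2 (the author proposes): the publisher can get 9.92 next round, worth 0.72 × 9.92 = 7.1424 now. The author offers 7.1424 and keeps 300 − 7.1424 = 292.8576.
Round 1 (the publisher proposes): the author can get 292.8576 next round, worth 0.98 × 292.8576 = 287.000448 now, so the publisher offers 287.000448, keeping 12.999552.

287.00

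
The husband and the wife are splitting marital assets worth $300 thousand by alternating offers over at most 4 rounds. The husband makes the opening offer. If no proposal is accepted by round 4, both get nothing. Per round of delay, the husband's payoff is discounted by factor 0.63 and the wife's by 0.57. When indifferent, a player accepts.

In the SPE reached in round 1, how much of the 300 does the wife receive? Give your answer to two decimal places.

124.68

Work backward from the last round.
Round 4 (the wife proposes): rejection yields 0 for the husband; the wife offers 0 and keeps 300.
Round 3 (the husband proposes): the wife can get 300 next round, worth 0.57 × 300 = 171 now; the husband offers that and keeps 129.
Round 2 (the wife proposes): the husband can get 129 next round, worth 0.63 × 129 = 81.27 now; the wife offers that and keeps 218.73.
Round 1 (the husband proposes): the wife can get 218.73 next round, worth 0.57 × 218.73 = 124.6761 now; the husband offers that and keeps 175.3239.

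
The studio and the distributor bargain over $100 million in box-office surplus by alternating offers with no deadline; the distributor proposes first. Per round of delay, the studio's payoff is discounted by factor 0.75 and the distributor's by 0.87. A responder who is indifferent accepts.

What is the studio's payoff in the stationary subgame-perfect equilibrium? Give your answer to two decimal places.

When the distributor proposes, the studio accepts any offer worth at least 0.75 times what the studio would get by proposing next round; and vice versa.
This gives x = 100 − 0.75y and y = 100 − 0.87x, where x and y are each side's share when it proposes.
Hence (1 − 0.75·0.87)x = 100(1 − 0.75), i.e. 0.3475·x = 25.
x ≈ 71.9424; the studio's share is 100 − x ≈ 28.0576.

28.06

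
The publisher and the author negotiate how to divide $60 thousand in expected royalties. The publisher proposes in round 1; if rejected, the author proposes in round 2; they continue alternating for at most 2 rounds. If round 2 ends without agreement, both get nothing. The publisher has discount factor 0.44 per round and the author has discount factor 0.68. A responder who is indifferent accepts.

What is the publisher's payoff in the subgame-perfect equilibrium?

19.2

Round 2 (the author proposes): rejection yields 0 for the publisher; the author offers 0 and keeps 60.
Round 1 (the publisher proposes): the author can get 60 next round, worth 0.68 × 60 = 40.8 now, so the publisher offers 40.8, keeping 19.2.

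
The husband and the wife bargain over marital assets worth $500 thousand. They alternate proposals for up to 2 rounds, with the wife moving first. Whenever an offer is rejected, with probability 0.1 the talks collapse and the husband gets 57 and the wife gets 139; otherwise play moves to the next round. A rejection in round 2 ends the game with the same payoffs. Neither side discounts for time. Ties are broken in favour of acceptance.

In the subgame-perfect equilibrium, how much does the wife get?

169.4

Round 2 (the husband proposes): the wife gets 139 if talks fail, so the husband offers 139 and keeps 361.
Round 1 (the wife proposes): rejecting gives the husband an expected 0.9 × 361 + 0.1 × 57 = 330.6. The wife offers 330.6 and keeps 500 − 330.6 = 169.4.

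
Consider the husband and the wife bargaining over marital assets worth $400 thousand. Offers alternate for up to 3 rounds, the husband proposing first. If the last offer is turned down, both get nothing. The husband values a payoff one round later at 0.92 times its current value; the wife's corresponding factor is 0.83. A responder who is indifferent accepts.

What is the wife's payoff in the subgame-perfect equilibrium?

26.56

Round 3 (the husband proposes): the wife will accept anything ≥ 0, so the husband offers 0 and keeps 400.
Round 2 (the wife proposes): the husband can get 400 next round, worth 0.92 × 400 = 368 now, so the wife offers 368, keeping 32.
Round 1 (the husband proposes): the wife can get 32 next round, worth 0.83 × 32 = 26.56 now; the husband offers that and keeps 373.44.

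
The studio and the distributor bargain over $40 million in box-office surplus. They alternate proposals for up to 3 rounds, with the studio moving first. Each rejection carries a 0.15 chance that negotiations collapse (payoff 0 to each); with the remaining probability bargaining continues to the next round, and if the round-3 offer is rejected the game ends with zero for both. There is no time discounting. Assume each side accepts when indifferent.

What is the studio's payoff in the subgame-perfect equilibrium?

Round 3 (the studio proposes): rejection yields 0 for the distributor; the studio offers 0 and keeps 40.
Round 2 (the distributor proposes): rejecting gives the studio an expected 0.85 × 40 = 34; the distributor offers that and keeps 6.
Round 1 (the studio proposes): rejecting gives the distributor an expected 0.85 × 6 = 5.1; the studio offers that and keeps 34.9.

34.9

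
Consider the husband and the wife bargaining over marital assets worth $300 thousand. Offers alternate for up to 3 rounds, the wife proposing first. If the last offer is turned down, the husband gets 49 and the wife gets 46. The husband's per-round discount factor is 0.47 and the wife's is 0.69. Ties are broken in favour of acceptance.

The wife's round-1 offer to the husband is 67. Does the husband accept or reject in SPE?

Round 3 (the wife proposes): the husband gets 49 if talks fail, so the wife offers 49 and keeps 251.
Round 2 (the husband proposes): the wife can get 251 next round, worth 0.69 × 251 = 173.19 now. The husband offers 173.19 and keeps 300 − 173.19 = 126.81.
So by rejecting in round 1, the husband gets 126.81 next round, worth 0.47 × 126.81 = 59.6007 now.
Offer 67 ≥ 59.6007, so the husband accepts.

Accept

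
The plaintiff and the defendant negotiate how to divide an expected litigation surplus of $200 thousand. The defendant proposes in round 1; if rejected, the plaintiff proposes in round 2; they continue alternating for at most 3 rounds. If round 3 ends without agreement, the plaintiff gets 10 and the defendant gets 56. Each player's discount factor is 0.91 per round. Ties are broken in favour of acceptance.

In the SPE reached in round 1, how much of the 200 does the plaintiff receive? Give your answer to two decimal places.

24.66

Solve by backward induction from round 3.
Round 3 (the defendant proposes): the plaintiff gets 10 if talks fail, so the defendant offers 10 and keeps 190.
Round 2 (the plaintiff proposes): the defendant can get 190 next round, worth 0.91 × 190 = 172.9 now. The plaintiff offers 172.9 and keeps 200 − 172.9 = 27.1.
Round 1 (the defendant proposes): the plaintiff can get 27.1 next round, worth 0.91 × 27.1 = 24.661 now; the defendant offers that and keeps 175.339.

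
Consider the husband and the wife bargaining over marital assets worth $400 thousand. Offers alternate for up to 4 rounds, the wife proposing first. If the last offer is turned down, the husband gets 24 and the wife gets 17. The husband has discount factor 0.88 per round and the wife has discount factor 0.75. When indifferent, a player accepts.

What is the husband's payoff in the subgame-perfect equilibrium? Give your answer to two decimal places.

Work backward from the last round.
Round 4 (the husband proposes): the wife gets 17 if talks fail, so the husband offers 17 and keeps 383.
Round 3 (the wife proposes): the husband can get 383 next round, worth 0.88 × 383 = 337.04 now. The wife offers 337.04 and keeps 400 − 337.04 = 62.96.
Round 2 (the husband proposes): the wife can get 62.96 next round, worth 0.75 × 62.96 = 47.22 now; the husband offers that and keeps 352.78.
Round 1 (the wife proposes): the husband can get 352.78 next round, worth 0.88 × 352.78 = 310.4464 now. The wife offers 310.4464 and keeps 400 − 310.4464 = 89.5536.

310.45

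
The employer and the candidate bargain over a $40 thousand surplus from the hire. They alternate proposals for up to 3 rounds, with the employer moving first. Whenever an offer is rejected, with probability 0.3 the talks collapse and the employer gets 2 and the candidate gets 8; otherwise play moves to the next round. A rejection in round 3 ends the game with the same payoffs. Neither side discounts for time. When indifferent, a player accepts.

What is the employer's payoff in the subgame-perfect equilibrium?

Round 3 (the employer proposes): the candidate gets 8 if talks fail, so the employer offers 8 and keeps 32.
Round 2 (the candidate proposes): rejecting gives the employer an expected 0.7 × 32 + 0.3 × 2 = 23, so the candidate offers 23, keeping 17.
Round 1 (the employer proposes): rejecting gives the candidate an expected 0.7 × 17 + 0.3 × 8 = 14.3, so the employer offers 14.3, keeping 25.7.

25.7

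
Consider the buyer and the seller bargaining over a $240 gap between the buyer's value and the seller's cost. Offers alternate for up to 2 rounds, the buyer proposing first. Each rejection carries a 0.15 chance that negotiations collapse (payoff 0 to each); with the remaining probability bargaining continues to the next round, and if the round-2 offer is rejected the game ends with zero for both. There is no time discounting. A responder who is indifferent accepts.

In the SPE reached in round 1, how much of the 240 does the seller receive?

By backward induction:
Round 2 (the seller proposes): the buyer will accept anything ≥ 0, so the seller offers 0 and keeps 240.
Round 1 (the buyer proposes): rejecting gives the seller an expected 0.85 × 240 = 204. The buyer offers 204 and keeps 240 − 204 = 36.

204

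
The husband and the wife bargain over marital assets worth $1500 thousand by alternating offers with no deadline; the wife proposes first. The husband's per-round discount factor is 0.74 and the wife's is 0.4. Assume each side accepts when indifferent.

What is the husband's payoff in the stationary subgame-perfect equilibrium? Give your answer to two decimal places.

946.02

When the wife proposes, the husband accepts any offer worth at least 0.74 times what the husband would get by proposing next round; and vice versa.
This gives x = 1500 − 0.74y and y = 1500 − 0.4x, where x and y are each side's share when it proposes.
Hence (1 − 0.74·0.4)x = 1500(1 − 0.74), i.e. 0.704·x = 390.
x ≈ 553.9773; the husband's share is 1500 − x ≈ 946.0227.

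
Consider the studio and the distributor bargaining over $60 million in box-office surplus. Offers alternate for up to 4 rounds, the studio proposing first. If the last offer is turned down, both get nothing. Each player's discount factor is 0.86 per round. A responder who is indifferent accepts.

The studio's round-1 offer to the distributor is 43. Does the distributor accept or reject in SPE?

Round 4 (the distributor proposes): the studio will accept anything ≥ 0, so the distributor offers 0 and keeps 60.
Round 3 (the studio proposes): the distributor can get 60 next round, worth 0.86 × 60 = 51.6 now, so the studio offers 51.6, keeping 8.4.
Round 2 (the distributor proposes): the studio can get 8.4 next round, worth 0.86 × 8.4 = 7.224 now. The distributor offers 7.224 and keeps 60 − 7.224 = 52.776.
So by rejecting in round 1, the distributor gets 52.776 next round, worth 0.86 × 52.776 = 45.38736 now.
Offer 43 < 45.38736, so the distributor rejects.

Reject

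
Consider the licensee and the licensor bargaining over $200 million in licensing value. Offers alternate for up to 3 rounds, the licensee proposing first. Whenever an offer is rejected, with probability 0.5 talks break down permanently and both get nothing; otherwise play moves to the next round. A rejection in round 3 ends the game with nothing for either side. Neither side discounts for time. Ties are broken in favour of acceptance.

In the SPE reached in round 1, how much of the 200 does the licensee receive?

150

By backward induction:
Round 3 (the licensee proposes): the licensor will accept anything ≥ 0, so the licensee offers 0 and keeps 200.
Round 2 (the licensor proposes): rejecting gives the licensee an expected 0.5 × 200 = 100; the licensor offers that and keeps 100.
Round 1 (the licensee proposes): rejecting gives the licensor an expected 0.5 × 100 = 50. The licensee offers 50 and keeps 200 − 50 = 150.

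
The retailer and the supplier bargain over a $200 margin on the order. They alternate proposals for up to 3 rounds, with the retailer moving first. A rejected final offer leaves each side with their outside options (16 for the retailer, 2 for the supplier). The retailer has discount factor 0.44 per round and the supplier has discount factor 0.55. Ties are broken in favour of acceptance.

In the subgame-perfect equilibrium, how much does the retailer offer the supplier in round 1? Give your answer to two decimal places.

Work backward from the last round.
Round 3 (the retailer proposes): the supplier gets 2 if talks fail, so the retailer offers 2 and keeps 198.
Round 2 (the supplier proposes): the retailer can get 198 next round, worth 0.44 × 198 = 87.12 now, so the supplier offers 87.12, keeping 112.88.
Round 1 (the retailer proposes): the supplier can get 112.88 next round, worth 0.55 × 112.88 = 62.084 now. The retailer offers 62.084 and keeps 200 − 62.084 = 137.916.

62.08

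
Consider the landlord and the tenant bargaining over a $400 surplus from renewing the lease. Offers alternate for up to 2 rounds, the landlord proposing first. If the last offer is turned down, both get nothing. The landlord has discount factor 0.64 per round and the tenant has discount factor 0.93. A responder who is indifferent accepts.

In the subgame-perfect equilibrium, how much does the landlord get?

28

Round 2 (the tenant proposes): rejection yields 0 for the landlord; the tenant offers 0 and keeps 400.
Round 1 (the landlord proposes): the tenant can get 400 next round, worth 0.93 × 400 = 372 now. The landlord offers 372 and keeps 400 − 372 = 28.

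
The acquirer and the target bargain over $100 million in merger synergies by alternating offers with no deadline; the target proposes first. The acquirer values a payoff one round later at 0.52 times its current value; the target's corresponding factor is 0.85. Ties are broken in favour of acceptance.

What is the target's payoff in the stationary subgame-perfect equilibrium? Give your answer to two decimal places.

86.02

When the target proposes, the acquirer accepts any offer worth at least 0.52 times what the acquirer would get by proposing next round; and vice versa.
This gives x = 100 − 0.52y and y = 100 − 0.85x, where x and y are each side's share when it proposes.
Hence (1 − 0.52·0.85)x = 100(1 − 0.52), i.e. 0.558·x = 48.
x ≈ 86.0215; the acquirer's share is 100 − x ≈ 13.9785.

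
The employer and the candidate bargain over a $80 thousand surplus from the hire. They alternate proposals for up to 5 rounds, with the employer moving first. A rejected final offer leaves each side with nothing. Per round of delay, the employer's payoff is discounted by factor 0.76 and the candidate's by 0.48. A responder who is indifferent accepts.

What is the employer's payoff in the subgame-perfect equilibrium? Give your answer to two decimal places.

Work backward from the last round.
Round 5 (the employer proposes): the candidate will accept anything ≥ 0, so the employer offers 0 and keeps 80.
Round 4 (the candidate proposes): the employer can get 80 next round, worth 0.76 × 80 = 60.8 now. The candidate offers 60.8 and keeps 80 − 60.8 = 19.2.
Round 3 (the employer proposes): the candidate can get 19.2 next round, worth 0.48 × 19.2 = 9.216 now, so the employer offers 9.216, keeping 70.784.
Round 2 (the candidate proposes): the employer can get 70.784 next round, worth 0.76 × 70.784 = 53.79584 now. The candidate offers 53.79584 and keeps 80 − 53.79584 = 26.20416.
Round 1 (the employer proposes): the candidate can get 26.20416 next round, worth 0.48 × 26.20416 = 12.5779968 now; the employer offers that and keeps 67.4220032.

67.42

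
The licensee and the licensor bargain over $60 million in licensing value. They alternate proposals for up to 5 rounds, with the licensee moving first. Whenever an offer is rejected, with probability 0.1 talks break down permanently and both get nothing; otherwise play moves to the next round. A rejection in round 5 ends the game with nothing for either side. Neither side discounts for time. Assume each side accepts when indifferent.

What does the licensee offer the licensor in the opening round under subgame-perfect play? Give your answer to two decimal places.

By backward induction:
Round 5 (the licensee proposes): rejection yields 0 for the licensor; the licensee offers 0 and keeps 60.
Round 4 (the licensor proposes): rejecting gives the licensee an expected 0.9 × 60 = 54, so the licensor offers 54, keeping 6.
Round 3 (the licensee proposes): rejecting gives the licensor an expected 0.9 × 6 = 5.4, so the licensee offers 5.4, keeping 54.6.
Round 2 (the licensor proposes): rejecting gives the licensee an expected 0.9 × 54.6 = 49.14, so the licensor offers 49.14, keeping 10.86.
Round 1 (the licensee proposes): rejecting gives the licensor an expected 0.9 × 10.86 = 9.774; the licensee offers that and keeps 50.226.

9.77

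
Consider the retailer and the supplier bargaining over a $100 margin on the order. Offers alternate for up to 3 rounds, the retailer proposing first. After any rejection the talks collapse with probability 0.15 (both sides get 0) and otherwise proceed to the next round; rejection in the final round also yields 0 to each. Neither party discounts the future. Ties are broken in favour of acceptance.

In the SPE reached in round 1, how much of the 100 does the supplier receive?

By backward induction:
Round 3 (the retailer proposes): the supplier will accept anything ≥ 0, so the retailer offers 0 and keeps 100.
Round 2 (the supplier proposes): rejecting gives the retailer an expected 0.85 × 100 = 85. The supplier offers 85 and keeps 100 − 85 = 15.
Round 1 (the retailer proposes): rejecting gives the supplier an expected 0.85 × 15 = 12.75, so the retailer offers 12.75, keeping 87.25.

12.75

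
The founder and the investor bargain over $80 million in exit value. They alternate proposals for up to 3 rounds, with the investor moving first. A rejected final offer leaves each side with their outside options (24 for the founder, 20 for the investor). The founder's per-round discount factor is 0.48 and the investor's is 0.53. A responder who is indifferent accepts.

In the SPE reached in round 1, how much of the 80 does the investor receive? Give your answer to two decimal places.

Round 3 (the investor proposes): the founder gets 24 if talks fail, so the investor offers 24 and keeps 56.
Round 2 (the founder proposes): the investor can get 56 next round, worth 0.53 × 56 = 29.68 now, so the founder offers 29.68, keeping 50.32.
Round 1 (the investor proposes): the founder can get 50.32 next round, worth 0.48 × 50.32 = 24.1536 now; the investor offers that and keeps 55.8464.

55.85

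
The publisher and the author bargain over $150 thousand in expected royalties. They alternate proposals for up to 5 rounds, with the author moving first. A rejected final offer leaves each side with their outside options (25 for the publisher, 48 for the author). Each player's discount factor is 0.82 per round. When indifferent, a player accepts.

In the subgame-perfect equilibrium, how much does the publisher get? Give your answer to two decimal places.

48.33

Round 5 (the author proposes): the publisher gets 25 if talks fail, so the author offers 25 and keeps 125.
Round 4 (the publisher proposes): the author can get 125 next round, worth 0.82 × 125 = 102.5 now. The publisher offers 102.5 and keeps 150 − 102.5 = 47.5.
Round 3 (the author proposes): the publisher can get 47.5 next round, worth 0.82 × 47.5 = 38.95 now. The author offers 38.95 and keeps 150 − 38.95 = 111.05.
Round 2 (the publisher proposes): the author can get 111.05 next round, worth 0.82 × 111.05 = 91.061 now, so the publisher offers 91.061, keeping 58.939.
Round 1 (the author proposes): the publisher can get 58.939 next round, worth 0.82 × 58.939 = 48.32998 now, so the author offers 48.32998, keeping 101.67002.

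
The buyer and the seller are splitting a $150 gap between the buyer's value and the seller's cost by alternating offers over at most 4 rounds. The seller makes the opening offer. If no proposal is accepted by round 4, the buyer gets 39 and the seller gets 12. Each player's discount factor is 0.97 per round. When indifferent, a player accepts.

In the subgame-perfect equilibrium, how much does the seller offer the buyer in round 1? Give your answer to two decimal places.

130.31

Round 4 (the buyer proposes): the seller gets 12 if talks fail, so the buyer offers 12 and keeps 138.
Round 3 (the seller proposes): the buyer can get 138 next round, worth 0.97 × 138 = 133.86 now; the seller offers that and keeps 16.14.
Round 2 (the buyer proposes): the seller can get 16.14 next round, worth 0.97 × 16.14 = 15.6558 now, so the buyer offers 15.6558, keeping 134.3442.
Round 1 (the seller proposes): the buyer can get 134.3442 next round, worth 0.97 × 134.3442 = 130.313874 now; the seller offers that and keeps 19.686126.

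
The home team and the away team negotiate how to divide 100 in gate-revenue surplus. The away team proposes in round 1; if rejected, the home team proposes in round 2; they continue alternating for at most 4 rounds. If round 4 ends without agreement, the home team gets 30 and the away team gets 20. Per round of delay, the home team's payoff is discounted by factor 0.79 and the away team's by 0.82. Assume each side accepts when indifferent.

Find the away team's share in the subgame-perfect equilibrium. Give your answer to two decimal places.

44.84

Work backward from the last round.
Round 4 (the home team proposes): the away team gets 20 if talks fail, so the home team offers 20 and keeps 80.
Round 3 (the away team proposes): the home team can get 80 next round, worth 0.79 × 80 = 63.2 now; the away team offers that and keeps 36.8.
Round 2 (the home team proposes): the away team can get 36.8 next round, worth 0.82 × 36.8 = 30.176 now, so the home team offers 30.176, keeping 69.824.
Round 1 (the away team proposes): the home team can get 69.824 next round, worth 0.79 × 69.824 = 55.16096 now; the away team offers that and keeps 44.83904.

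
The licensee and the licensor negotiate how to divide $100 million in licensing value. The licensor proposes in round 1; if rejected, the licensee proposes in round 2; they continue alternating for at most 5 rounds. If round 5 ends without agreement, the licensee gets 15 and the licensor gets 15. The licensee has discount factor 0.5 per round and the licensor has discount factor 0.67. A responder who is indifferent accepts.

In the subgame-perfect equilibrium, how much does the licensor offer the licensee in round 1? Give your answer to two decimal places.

23.71

Work backward from the last round.
Round 5 (the licensor proposes): the licensee gets 15 if talks fail, so the licensor offers 15 and keeps 85.
Round 4 (the licensee proposes): the licensor can get 85 next round, worth 0.67 × 85 = 56.95 now, so the licensee offers 56.95, keeping 43.05.
Round 3 (the licensor proposes): the licensee can get 43.05 next round, worth 0.5 × 43.05 = 21.525 now; the licensor offers that and keeps 78.475.
Round 2 (the licensee proposes): the licensor can get 78.475 next round, worth 0.67 × 78.475 = 52.57825 now. The licensee offers 52.57825 and keeps 100 − 52.57825 = 47.42175.
Round 1 (the licensor proposes): the licensee can get 47.42175 next round, worth 0.5 × 47.42175 = 23.710875 now. The licensor offers 23.710875 and keeps 100 − 23.710875 = 76.289125.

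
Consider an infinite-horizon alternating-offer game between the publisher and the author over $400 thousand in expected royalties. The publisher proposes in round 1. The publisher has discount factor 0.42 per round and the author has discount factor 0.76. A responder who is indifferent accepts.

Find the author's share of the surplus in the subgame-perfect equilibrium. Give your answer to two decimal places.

Let x be the publisher's share when the publisher proposes and y be the author's share when the author proposes.
The author accepts iff offered ≥ 0.76·y, so x = 400 − 0.76y. Symmetrically y = 400 − 0.42x.
Substituting: x = 400 − 0.76(400 − 0.42x), giving x(1 − 0.42·0.76) = 400(1 − 0.76).
So x = 400 × 0.24 / 0.6808 ≈ 141.0106, and the author receives 400 − x ≈ 258.9894.

258.99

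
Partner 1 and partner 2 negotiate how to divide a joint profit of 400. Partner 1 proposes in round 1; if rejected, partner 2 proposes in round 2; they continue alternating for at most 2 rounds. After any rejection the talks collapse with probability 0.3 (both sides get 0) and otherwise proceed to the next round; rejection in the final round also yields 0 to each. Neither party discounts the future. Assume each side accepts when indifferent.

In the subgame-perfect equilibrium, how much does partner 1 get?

120

Round 2 (partner 2 proposes): partner 1 will accept anything ≥ 0, so partner 2 offers 0 and keeps 400.
Round 1 (partner 1 proposes): rejecting gives partner 2 an expected 0.7 × 400 = 280. Partner 1 offers 280 and keeps 400 − 280 = 120.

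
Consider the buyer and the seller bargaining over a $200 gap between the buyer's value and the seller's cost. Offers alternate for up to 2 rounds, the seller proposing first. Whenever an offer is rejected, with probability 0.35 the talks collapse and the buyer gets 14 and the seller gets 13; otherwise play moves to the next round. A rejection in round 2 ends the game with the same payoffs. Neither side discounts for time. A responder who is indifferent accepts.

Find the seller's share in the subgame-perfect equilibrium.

Round 2 (the buyer proposes): the seller gets 13 if talks fail, so the buyer offers 13 and keeps 187.
Round 1 (the seller proposes): rejecting gives the buyer an expected 0.65 × 187 + 0.35 × 14 = 126.45. The seller offers 126.45 and keeps 200 − 126.45 = 73.55.

73.55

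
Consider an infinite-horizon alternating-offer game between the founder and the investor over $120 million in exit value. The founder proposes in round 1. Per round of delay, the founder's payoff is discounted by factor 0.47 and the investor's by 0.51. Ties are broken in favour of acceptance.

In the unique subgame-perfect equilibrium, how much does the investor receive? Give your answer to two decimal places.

42.66

Let x be the founder's share when the founder proposes and y be the investor's share when the investor proposes.
The investor accepts iff offered ≥ 0.51·y, so x = 120 − 0.51y. Symmetrically y = 120 − 0.47x.
Substituting: x = 120 − 0.51(120 − 0.47x), giving x(1 − 0.47·0.51) = 120(1 − 0.51).
So x = 120 × 0.49 / 0.7603 ≈ 77.3379, and the investor receives 120 − x ≈ 42.6621.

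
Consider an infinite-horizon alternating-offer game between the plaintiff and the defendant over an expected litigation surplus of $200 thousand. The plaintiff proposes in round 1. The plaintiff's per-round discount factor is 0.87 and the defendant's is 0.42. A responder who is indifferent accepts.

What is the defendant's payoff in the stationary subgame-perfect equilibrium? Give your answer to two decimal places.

17.21

In a stationary SPE each proposer offers the other exactly their discounted continuation value.
If the plaintiff keeps x when proposing and the defendant keeps y when proposing, then x = 200 − 0.42y and y = 200 − 0.87x.
Solving: x = 200(1 − 0.42) / (1 − 0.87·0.42) = 116 / 0.6346 ≈ 182.7923.
The defendant gets 200 − 182.7923 ≈ 17.2077.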